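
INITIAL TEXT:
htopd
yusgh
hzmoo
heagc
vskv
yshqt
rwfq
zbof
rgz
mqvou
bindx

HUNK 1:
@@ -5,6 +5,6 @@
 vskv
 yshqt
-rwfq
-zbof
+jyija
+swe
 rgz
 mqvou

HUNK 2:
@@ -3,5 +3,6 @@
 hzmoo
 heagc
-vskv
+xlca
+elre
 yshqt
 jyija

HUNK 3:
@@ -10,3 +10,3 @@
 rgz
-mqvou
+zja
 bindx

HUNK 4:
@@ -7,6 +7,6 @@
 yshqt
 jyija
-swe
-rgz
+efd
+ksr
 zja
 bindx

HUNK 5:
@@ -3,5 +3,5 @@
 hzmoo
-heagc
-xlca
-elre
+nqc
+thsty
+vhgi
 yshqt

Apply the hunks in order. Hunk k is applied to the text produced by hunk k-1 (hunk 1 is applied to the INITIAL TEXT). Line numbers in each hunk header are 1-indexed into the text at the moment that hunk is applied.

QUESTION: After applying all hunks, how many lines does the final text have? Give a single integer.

Answer: 12

Derivation:
Hunk 1: at line 5 remove [rwfq,zbof] add [jyija,swe] -> 11 lines: htopd yusgh hzmoo heagc vskv yshqt jyija swe rgz mqvou bindx
Hunk 2: at line 3 remove [vskv] add [xlca,elre] -> 12 lines: htopd yusgh hzmoo heagc xlca elre yshqt jyija swe rgz mqvou bindx
Hunk 3: at line 10 remove [mqvou] add [zja] -> 12 lines: htopd yusgh hzmoo heagc xlca elre yshqt jyija swe rgz zja bindx
Hunk 4: at line 7 remove [swe,rgz] add [efd,ksr] -> 12 lines: htopd yusgh hzmoo heagc xlca elre yshqt jyija efd ksr zja bindx
Hunk 5: at line 3 remove [heagc,xlca,elre] add [nqc,thsty,vhgi] -> 12 lines: htopd yusgh hzmoo nqc thsty vhgi yshqt jyija efd ksr zja bindx
Final line count: 12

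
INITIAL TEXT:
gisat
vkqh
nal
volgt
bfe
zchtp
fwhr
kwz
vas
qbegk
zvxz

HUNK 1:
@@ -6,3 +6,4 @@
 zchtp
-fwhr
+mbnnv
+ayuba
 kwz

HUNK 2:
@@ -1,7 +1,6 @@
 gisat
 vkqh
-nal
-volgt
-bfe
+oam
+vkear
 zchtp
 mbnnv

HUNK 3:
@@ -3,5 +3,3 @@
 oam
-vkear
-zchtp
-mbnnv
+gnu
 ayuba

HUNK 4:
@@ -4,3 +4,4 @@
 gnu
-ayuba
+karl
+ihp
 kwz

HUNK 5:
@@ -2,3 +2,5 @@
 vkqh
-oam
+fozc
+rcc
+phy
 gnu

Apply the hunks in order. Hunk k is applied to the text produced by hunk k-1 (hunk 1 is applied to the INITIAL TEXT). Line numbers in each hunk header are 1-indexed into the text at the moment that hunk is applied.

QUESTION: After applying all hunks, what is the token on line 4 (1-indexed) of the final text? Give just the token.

Hunk 1: at line 6 remove [fwhr] add [mbnnv,ayuba] -> 12 lines: gisat vkqh nal volgt bfe zchtp mbnnv ayuba kwz vas qbegk zvxz
Hunk 2: at line 1 remove [nal,volgt,bfe] add [oam,vkear] -> 11 lines: gisat vkqh oam vkear zchtp mbnnv ayuba kwz vas qbegk zvxz
Hunk 3: at line 3 remove [vkear,zchtp,mbnnv] add [gnu] -> 9 lines: gisat vkqh oam gnu ayuba kwz vas qbegk zvxz
Hunk 4: at line 4 remove [ayuba] add [karl,ihp] -> 10 lines: gisat vkqh oam gnu karl ihp kwz vas qbegk zvxz
Hunk 5: at line 2 remove [oam] add [fozc,rcc,phy] -> 12 lines: gisat vkqh fozc rcc phy gnu karl ihp kwz vas qbegk zvxz
Final line 4: rcc

Answer: rcc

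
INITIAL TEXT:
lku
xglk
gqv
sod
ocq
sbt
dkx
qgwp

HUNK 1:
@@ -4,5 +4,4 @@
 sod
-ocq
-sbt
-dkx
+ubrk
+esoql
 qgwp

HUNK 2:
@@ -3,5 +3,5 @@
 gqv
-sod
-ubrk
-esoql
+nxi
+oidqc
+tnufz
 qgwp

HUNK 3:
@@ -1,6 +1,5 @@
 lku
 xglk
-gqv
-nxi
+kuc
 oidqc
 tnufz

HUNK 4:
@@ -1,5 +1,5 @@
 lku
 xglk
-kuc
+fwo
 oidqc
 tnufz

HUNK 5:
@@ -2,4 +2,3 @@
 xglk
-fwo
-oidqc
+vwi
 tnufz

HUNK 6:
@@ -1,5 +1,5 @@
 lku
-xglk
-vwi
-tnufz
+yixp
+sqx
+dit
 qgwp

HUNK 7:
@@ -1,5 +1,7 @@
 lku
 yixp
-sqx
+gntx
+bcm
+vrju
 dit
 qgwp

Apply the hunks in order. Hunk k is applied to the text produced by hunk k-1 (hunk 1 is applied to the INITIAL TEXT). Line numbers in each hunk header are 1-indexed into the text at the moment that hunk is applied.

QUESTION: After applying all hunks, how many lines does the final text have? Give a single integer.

Hunk 1: at line 4 remove [ocq,sbt,dkx] add [ubrk,esoql] -> 7 lines: lku xglk gqv sod ubrk esoql qgwp
Hunk 2: at line 3 remove [sod,ubrk,esoql] add [nxi,oidqc,tnufz] -> 7 lines: lku xglk gqv nxi oidqc tnufz qgwp
Hunk 3: at line 1 remove [gqv,nxi] add [kuc] -> 6 lines: lku xglk kuc oidqc tnufz qgwp
Hunk 4: at line 1 remove [kuc] add [fwo] -> 6 lines: lku xglk fwo oidqc tnufz qgwp
Hunk 5: at line 2 remove [fwo,oidqc] add [vwi] -> 5 lines: lku xglk vwi tnufz qgwp
Hunk 6: at line 1 remove [xglk,vwi,tnufz] add [yixp,sqx,dit] -> 5 lines: lku yixp sqx dit qgwp
Hunk 7: at line 1 remove [sqx] add [gntx,bcm,vrju] -> 7 lines: lku yixp gntx bcm vrju dit qgwp
Final line count: 7

Answer: 7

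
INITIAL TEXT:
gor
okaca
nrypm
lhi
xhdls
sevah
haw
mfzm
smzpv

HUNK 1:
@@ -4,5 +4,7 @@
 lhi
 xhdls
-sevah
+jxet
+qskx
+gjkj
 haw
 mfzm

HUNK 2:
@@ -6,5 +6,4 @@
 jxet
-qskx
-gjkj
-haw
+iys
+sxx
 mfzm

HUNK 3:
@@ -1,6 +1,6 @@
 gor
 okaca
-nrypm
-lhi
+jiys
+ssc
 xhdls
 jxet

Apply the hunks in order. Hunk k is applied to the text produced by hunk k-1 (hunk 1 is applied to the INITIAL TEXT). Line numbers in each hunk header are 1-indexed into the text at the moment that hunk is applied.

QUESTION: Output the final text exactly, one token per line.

Hunk 1: at line 4 remove [sevah] add [jxet,qskx,gjkj] -> 11 lines: gor okaca nrypm lhi xhdls jxet qskx gjkj haw mfzm smzpv
Hunk 2: at line 6 remove [qskx,gjkj,haw] add [iys,sxx] -> 10 lines: gor okaca nrypm lhi xhdls jxet iys sxx mfzm smzpv
Hunk 3: at line 1 remove [nrypm,lhi] add [jiys,ssc] -> 10 lines: gor okaca jiys ssc xhdls jxet iys sxx mfzm smzpv

Answer: gor
okaca
jiys
ssc
xhdls
jxet
iys
sxx
mfzm
smzpv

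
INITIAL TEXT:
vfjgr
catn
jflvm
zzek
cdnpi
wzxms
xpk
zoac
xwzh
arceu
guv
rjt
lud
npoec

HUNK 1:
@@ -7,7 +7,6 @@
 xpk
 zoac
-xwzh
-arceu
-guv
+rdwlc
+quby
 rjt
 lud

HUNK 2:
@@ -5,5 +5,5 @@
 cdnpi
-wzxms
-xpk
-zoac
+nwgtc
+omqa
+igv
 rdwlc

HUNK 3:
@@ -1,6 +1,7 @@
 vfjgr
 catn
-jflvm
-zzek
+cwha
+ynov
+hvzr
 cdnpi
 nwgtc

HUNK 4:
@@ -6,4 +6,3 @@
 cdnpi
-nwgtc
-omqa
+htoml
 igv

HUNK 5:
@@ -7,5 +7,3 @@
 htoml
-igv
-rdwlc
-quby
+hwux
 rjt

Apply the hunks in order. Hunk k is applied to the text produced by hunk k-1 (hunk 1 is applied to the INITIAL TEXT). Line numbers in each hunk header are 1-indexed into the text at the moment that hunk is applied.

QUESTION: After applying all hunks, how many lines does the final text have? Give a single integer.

Hunk 1: at line 7 remove [xwzh,arceu,guv] add [rdwlc,quby] -> 13 lines: vfjgr catn jflvm zzek cdnpi wzxms xpk zoac rdwlc quby rjt lud npoec
Hunk 2: at line 5 remove [wzxms,xpk,zoac] add [nwgtc,omqa,igv] -> 13 lines: vfjgr catn jflvm zzek cdnpi nwgtc omqa igv rdwlc quby rjt lud npoec
Hunk 3: at line 1 remove [jflvm,zzek] add [cwha,ynov,hvzr] -> 14 lines: vfjgr catn cwha ynov hvzr cdnpi nwgtc omqa igv rdwlc quby rjt lud npoec
Hunk 4: at line 6 remove [nwgtc,omqa] add [htoml] -> 13 lines: vfjgr catn cwha ynov hvzr cdnpi htoml igv rdwlc quby rjt lud npoec
Hunk 5: at line 7 remove [igv,rdwlc,quby] add [hwux] -> 11 lines: vfjgr catn cwha ynov hvzr cdnpi htoml hwux rjt lud npoec
Final line count: 11

Answer: 11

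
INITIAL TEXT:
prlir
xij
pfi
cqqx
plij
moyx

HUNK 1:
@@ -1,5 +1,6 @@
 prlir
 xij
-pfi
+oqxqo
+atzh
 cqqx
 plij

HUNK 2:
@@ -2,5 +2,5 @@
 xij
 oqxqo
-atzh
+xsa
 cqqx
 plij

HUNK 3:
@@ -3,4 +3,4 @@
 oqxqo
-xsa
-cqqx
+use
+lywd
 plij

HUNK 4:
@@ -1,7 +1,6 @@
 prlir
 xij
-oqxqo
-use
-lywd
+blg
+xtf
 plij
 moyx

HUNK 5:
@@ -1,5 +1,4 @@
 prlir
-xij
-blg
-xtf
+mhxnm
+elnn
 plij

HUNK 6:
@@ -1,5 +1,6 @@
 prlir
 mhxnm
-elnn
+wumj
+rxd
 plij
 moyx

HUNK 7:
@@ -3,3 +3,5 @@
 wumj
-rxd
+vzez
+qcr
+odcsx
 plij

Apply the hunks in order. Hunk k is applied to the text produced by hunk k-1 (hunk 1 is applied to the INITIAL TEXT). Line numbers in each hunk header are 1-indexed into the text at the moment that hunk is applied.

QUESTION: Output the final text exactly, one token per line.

Answer: prlir
mhxnm
wumj
vzez
qcr
odcsx
plij
moyx

Derivation:
Hunk 1: at line 1 remove [pfi] add [oqxqo,atzh] -> 7 lines: prlir xij oqxqo atzh cqqx plij moyx
Hunk 2: at line 2 remove [atzh] add [xsa] -> 7 lines: prlir xij oqxqo xsa cqqx plij moyx
Hunk 3: at line 3 remove [xsa,cqqx] add [use,lywd] -> 7 lines: prlir xij oqxqo use lywd plij moyx
Hunk 4: at line 1 remove [oqxqo,use,lywd] add [blg,xtf] -> 6 lines: prlir xij blg xtf plij moyx
Hunk 5: at line 1 remove [xij,blg,xtf] add [mhxnm,elnn] -> 5 lines: prlir mhxnm elnn plij moyx
Hunk 6: at line 1 remove [elnn] add [wumj,rxd] -> 6 lines: prlir mhxnm wumj rxd plij moyx
Hunk 7: at line 3 remove [rxd] add [vzez,qcr,odcsx] -> 8 lines: prlir mhxnm wumj vzez qcr odcsx plij moyx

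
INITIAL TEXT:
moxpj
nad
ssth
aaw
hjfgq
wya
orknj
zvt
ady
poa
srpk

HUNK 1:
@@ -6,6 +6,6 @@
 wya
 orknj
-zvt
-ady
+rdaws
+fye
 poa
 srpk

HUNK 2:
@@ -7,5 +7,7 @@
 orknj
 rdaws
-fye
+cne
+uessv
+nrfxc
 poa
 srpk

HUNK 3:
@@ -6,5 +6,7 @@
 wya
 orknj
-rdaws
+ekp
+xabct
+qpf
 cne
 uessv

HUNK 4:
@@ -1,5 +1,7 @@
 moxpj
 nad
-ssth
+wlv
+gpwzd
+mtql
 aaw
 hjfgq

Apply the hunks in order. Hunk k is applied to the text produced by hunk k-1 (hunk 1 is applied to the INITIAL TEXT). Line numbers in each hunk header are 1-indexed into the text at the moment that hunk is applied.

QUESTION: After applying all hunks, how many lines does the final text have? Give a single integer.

Hunk 1: at line 6 remove [zvt,ady] add [rdaws,fye] -> 11 lines: moxpj nad ssth aaw hjfgq wya orknj rdaws fye poa srpk
Hunk 2: at line 7 remove [fye] add [cne,uessv,nrfxc] -> 13 lines: moxpj nad ssth aaw hjfgq wya orknj rdaws cne uessv nrfxc poa srpk
Hunk 3: at line 6 remove [rdaws] add [ekp,xabct,qpf] -> 15 lines: moxpj nad ssth aaw hjfgq wya orknj ekp xabct qpf cne uessv nrfxc poa srpk
Hunk 4: at line 1 remove [ssth] add [wlv,gpwzd,mtql] -> 17 lines: moxpj nad wlv gpwzd mtql aaw hjfgq wya orknj ekp xabct qpf cne uessv nrfxc poa srpk
Final line count: 17

Answer: 17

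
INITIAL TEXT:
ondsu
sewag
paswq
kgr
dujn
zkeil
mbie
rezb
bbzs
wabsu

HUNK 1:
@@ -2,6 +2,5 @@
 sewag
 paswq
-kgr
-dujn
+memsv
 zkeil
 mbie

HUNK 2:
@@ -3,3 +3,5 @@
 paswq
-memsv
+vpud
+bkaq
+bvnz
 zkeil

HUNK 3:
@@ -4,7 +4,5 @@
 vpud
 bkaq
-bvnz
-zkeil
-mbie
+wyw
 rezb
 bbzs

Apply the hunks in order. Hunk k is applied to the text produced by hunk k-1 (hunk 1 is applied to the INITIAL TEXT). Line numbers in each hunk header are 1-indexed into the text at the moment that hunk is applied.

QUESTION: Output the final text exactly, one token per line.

Hunk 1: at line 2 remove [kgr,dujn] add [memsv] -> 9 lines: ondsu sewag paswq memsv zkeil mbie rezb bbzs wabsu
Hunk 2: at line 3 remove [memsv] add [vpud,bkaq,bvnz] -> 11 lines: ondsu sewag paswq vpud bkaq bvnz zkeil mbie rezb bbzs wabsu
Hunk 3: at line 4 remove [bvnz,zkeil,mbie] add [wyw] -> 9 lines: ondsu sewag paswq vpud bkaq wyw rezb bbzs wabsu

Answer: ondsu
sewag
paswq
vpud
bkaq
wyw
rezb
bbzs
wabsu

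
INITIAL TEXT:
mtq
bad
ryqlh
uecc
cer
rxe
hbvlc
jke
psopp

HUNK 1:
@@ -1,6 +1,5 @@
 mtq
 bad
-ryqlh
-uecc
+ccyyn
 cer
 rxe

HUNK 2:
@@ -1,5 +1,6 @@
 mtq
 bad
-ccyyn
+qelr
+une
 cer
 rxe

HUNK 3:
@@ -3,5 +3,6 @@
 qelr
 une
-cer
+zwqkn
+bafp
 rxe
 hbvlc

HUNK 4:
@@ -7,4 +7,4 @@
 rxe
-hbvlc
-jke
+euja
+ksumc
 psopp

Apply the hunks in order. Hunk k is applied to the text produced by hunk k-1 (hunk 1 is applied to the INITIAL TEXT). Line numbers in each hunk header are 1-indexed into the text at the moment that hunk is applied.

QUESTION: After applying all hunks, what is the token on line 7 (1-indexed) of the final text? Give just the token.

Hunk 1: at line 1 remove [ryqlh,uecc] add [ccyyn] -> 8 lines: mtq bad ccyyn cer rxe hbvlc jke psopp
Hunk 2: at line 1 remove [ccyyn] add [qelr,une] -> 9 lines: mtq bad qelr une cer rxe hbvlc jke psopp
Hunk 3: at line 3 remove [cer] add [zwqkn,bafp] -> 10 lines: mtq bad qelr une zwqkn bafp rxe hbvlc jke psopp
Hunk 4: at line 7 remove [hbvlc,jke] add [euja,ksumc] -> 10 lines: mtq bad qelr une zwqkn bafp rxe euja ksumc psopp
Final line 7: rxe

Answer: rxe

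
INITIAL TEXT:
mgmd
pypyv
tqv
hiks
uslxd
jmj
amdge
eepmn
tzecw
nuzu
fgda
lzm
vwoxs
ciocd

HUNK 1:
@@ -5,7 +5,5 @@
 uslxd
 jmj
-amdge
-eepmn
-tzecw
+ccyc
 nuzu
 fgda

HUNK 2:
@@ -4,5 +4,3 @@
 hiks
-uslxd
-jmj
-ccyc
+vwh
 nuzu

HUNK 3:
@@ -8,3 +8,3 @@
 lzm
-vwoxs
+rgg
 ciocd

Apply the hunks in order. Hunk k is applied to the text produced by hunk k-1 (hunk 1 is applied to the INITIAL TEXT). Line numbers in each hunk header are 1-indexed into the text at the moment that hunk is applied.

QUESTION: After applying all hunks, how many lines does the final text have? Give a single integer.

Answer: 10

Derivation:
Hunk 1: at line 5 remove [amdge,eepmn,tzecw] add [ccyc] -> 12 lines: mgmd pypyv tqv hiks uslxd jmj ccyc nuzu fgda lzm vwoxs ciocd
Hunk 2: at line 4 remove [uslxd,jmj,ccyc] add [vwh] -> 10 lines: mgmd pypyv tqv hiks vwh nuzu fgda lzm vwoxs ciocd
Hunk 3: at line 8 remove [vwoxs] add [rgg] -> 10 lines: mgmd pypyv tqv hiks vwh nuzu fgda lzm rgg ciocd
Final line count: 10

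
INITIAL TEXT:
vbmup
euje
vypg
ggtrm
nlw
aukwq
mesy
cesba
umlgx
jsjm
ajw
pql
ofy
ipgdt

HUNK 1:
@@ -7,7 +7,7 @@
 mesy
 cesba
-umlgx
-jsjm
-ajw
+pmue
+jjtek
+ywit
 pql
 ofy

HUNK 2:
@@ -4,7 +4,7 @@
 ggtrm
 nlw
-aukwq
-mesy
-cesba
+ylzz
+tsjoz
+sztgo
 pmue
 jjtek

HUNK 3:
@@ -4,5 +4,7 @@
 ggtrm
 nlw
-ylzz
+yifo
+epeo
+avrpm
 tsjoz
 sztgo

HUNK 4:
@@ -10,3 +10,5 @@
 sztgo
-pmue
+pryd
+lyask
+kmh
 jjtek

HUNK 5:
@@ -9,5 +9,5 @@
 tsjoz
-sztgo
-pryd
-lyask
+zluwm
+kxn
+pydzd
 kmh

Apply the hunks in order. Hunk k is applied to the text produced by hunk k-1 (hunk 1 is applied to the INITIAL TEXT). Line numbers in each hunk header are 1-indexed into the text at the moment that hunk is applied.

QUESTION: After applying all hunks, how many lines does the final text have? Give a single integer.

Hunk 1: at line 7 remove [umlgx,jsjm,ajw] add [pmue,jjtek,ywit] -> 14 lines: vbmup euje vypg ggtrm nlw aukwq mesy cesba pmue jjtek ywit pql ofy ipgdt
Hunk 2: at line 4 remove [aukwq,mesy,cesba] add [ylzz,tsjoz,sztgo] -> 14 lines: vbmup euje vypg ggtrm nlw ylzz tsjoz sztgo pmue jjtek ywit pql ofy ipgdt
Hunk 3: at line 4 remove [ylzz] add [yifo,epeo,avrpm] -> 16 lines: vbmup euje vypg ggtrm nlw yifo epeo avrpm tsjoz sztgo pmue jjtek ywit pql ofy ipgdt
Hunk 4: at line 10 remove [pmue] add [pryd,lyask,kmh] -> 18 lines: vbmup euje vypg ggtrm nlw yifo epeo avrpm tsjoz sztgo pryd lyask kmh jjtek ywit pql ofy ipgdt
Hunk 5: at line 9 remove [sztgo,pryd,lyask] add [zluwm,kxn,pydzd] -> 18 lines: vbmup euje vypg ggtrm nlw yifo epeo avrpm tsjoz zluwm kxn pydzd kmh jjtek ywit pql ofy ipgdt
Final line count: 18

Answer: 18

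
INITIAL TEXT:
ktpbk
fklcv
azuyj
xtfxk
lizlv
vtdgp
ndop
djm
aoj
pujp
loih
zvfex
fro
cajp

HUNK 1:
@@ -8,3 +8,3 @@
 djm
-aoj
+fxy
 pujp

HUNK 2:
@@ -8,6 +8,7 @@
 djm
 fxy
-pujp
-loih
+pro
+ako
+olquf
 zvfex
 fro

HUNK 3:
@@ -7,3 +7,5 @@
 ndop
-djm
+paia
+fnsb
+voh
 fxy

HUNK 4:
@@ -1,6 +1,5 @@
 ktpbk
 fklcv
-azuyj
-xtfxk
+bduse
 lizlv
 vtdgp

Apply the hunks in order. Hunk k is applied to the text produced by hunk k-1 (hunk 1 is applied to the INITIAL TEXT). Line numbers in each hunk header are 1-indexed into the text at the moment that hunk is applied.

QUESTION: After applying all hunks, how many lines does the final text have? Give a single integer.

Hunk 1: at line 8 remove [aoj] add [fxy] -> 14 lines: ktpbk fklcv azuyj xtfxk lizlv vtdgp ndop djm fxy pujp loih zvfex fro cajp
Hunk 2: at line 8 remove [pujp,loih] add [pro,ako,olquf] -> 15 lines: ktpbk fklcv azuyj xtfxk lizlv vtdgp ndop djm fxy pro ako olquf zvfex fro cajp
Hunk 3: at line 7 remove [djm] add [paia,fnsb,voh] -> 17 lines: ktpbk fklcv azuyj xtfxk lizlv vtdgp ndop paia fnsb voh fxy pro ako olquf zvfex fro cajp
Hunk 4: at line 1 remove [azuyj,xtfxk] add [bduse] -> 16 lines: ktpbk fklcv bduse lizlv vtdgp ndop paia fnsb voh fxy pro ako olquf zvfex fro cajp
Final line count: 16

Answer: 16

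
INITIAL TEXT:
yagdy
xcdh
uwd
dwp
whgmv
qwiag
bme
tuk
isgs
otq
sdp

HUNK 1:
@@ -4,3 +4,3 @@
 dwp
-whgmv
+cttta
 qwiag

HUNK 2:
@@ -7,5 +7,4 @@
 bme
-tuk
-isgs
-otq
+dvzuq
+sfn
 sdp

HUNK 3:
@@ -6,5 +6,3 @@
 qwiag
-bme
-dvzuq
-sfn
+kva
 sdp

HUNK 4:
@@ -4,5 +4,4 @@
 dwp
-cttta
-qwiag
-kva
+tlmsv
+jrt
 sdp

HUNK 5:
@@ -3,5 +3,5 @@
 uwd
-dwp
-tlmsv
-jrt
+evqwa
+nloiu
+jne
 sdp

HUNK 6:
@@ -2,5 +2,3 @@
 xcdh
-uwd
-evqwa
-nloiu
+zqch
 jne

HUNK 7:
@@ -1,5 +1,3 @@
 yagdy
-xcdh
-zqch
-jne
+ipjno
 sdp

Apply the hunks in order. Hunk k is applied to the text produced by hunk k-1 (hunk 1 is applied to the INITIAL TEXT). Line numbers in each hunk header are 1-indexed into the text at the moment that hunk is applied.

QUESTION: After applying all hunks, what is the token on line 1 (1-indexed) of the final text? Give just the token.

Hunk 1: at line 4 remove [whgmv] add [cttta] -> 11 lines: yagdy xcdh uwd dwp cttta qwiag bme tuk isgs otq sdp
Hunk 2: at line 7 remove [tuk,isgs,otq] add [dvzuq,sfn] -> 10 lines: yagdy xcdh uwd dwp cttta qwiag bme dvzuq sfn sdp
Hunk 3: at line 6 remove [bme,dvzuq,sfn] add [kva] -> 8 lines: yagdy xcdh uwd dwp cttta qwiag kva sdp
Hunk 4: at line 4 remove [cttta,qwiag,kva] add [tlmsv,jrt] -> 7 lines: yagdy xcdh uwd dwp tlmsv jrt sdp
Hunk 5: at line 3 remove [dwp,tlmsv,jrt] add [evqwa,nloiu,jne] -> 7 lines: yagdy xcdh uwd evqwa nloiu jne sdp
Hunk 6: at line 2 remove [uwd,evqwa,nloiu] add [zqch] -> 5 lines: yagdy xcdh zqch jne sdp
Hunk 7: at line 1 remove [xcdh,zqch,jne] add [ipjno] -> 3 lines: yagdy ipjno sdp
Final line 1: yagdy

Answer: yagdy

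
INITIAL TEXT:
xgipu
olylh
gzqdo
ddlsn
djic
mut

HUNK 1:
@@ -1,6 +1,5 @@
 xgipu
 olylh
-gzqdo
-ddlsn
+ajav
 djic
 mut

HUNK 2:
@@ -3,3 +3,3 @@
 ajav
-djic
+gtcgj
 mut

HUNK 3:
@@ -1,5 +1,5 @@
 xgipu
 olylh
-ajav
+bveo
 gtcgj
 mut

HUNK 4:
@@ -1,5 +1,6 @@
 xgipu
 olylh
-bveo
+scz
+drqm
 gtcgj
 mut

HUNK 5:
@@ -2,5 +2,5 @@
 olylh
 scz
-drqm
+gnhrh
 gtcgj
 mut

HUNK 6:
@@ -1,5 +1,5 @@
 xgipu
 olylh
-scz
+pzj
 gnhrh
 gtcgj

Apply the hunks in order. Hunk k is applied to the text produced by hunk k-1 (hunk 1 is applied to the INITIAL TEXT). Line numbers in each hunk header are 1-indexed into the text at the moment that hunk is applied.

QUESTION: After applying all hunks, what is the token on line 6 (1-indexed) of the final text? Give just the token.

Hunk 1: at line 1 remove [gzqdo,ddlsn] add [ajav] -> 5 lines: xgipu olylh ajav djic mut
Hunk 2: at line 3 remove [djic] add [gtcgj] -> 5 lines: xgipu olylh ajav gtcgj mut
Hunk 3: at line 1 remove [ajav] add [bveo] -> 5 lines: xgipu olylh bveo gtcgj mut
Hunk 4: at line 1 remove [bveo] add [scz,drqm] -> 6 lines: xgipu olylh scz drqm gtcgj mut
Hunk 5: at line 2 remove [drqm] add [gnhrh] -> 6 lines: xgipu olylh scz gnhrh gtcgj mut
Hunk 6: at line 1 remove [scz] add [pzj] -> 6 lines: xgipu olylh pzj gnhrh gtcgj mut
Final line 6: mut

Answer: mut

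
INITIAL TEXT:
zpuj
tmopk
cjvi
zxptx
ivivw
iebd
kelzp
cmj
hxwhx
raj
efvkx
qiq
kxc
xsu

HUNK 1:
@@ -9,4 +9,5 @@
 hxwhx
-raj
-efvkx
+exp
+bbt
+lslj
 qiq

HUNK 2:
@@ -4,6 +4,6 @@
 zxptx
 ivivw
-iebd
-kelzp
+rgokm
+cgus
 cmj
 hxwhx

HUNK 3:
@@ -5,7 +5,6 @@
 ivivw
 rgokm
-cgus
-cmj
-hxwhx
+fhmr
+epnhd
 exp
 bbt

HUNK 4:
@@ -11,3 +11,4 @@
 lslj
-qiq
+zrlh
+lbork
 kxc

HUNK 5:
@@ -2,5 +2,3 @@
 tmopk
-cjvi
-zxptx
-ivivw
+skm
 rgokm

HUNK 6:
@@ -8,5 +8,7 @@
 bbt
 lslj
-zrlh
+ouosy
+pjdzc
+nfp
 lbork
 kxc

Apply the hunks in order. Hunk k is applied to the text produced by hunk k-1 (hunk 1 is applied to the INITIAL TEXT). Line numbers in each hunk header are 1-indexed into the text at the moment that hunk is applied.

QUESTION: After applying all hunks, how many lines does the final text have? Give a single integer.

Hunk 1: at line 9 remove [raj,efvkx] add [exp,bbt,lslj] -> 15 lines: zpuj tmopk cjvi zxptx ivivw iebd kelzp cmj hxwhx exp bbt lslj qiq kxc xsu
Hunk 2: at line 4 remove [iebd,kelzp] add [rgokm,cgus] -> 15 lines: zpuj tmopk cjvi zxptx ivivw rgokm cgus cmj hxwhx exp bbt lslj qiq kxc xsu
Hunk 3: at line 5 remove [cgus,cmj,hxwhx] add [fhmr,epnhd] -> 14 lines: zpuj tmopk cjvi zxptx ivivw rgokm fhmr epnhd exp bbt lslj qiq kxc xsu
Hunk 4: at line 11 remove [qiq] add [zrlh,lbork] -> 15 lines: zpuj tmopk cjvi zxptx ivivw rgokm fhmr epnhd exp bbt lslj zrlh lbork kxc xsu
Hunk 5: at line 2 remove [cjvi,zxptx,ivivw] add [skm] -> 13 lines: zpuj tmopk skm rgokm fhmr epnhd exp bbt lslj zrlh lbork kxc xsu
Hunk 6: at line 8 remove [zrlh] add [ouosy,pjdzc,nfp] -> 15 lines: zpuj tmopk skm rgokm fhmr epnhd exp bbt lslj ouosy pjdzc nfp lbork kxc xsu
Final line count: 15

Answer: 15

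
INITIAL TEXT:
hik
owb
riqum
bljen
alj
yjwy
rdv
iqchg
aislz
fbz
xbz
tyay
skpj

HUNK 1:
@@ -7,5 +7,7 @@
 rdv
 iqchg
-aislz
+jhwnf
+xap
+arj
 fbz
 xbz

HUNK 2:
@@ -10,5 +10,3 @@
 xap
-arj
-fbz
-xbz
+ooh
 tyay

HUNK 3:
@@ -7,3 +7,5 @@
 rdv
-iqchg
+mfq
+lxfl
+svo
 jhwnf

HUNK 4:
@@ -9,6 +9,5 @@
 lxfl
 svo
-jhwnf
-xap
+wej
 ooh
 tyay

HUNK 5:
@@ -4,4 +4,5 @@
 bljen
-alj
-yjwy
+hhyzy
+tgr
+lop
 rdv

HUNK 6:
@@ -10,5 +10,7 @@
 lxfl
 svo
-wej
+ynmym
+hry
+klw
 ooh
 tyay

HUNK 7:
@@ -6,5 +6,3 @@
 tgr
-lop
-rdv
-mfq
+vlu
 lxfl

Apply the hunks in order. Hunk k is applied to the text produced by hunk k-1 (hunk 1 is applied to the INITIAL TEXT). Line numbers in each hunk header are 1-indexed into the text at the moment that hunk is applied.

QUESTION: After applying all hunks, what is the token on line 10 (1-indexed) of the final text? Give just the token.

Hunk 1: at line 7 remove [aislz] add [jhwnf,xap,arj] -> 15 lines: hik owb riqum bljen alj yjwy rdv iqchg jhwnf xap arj fbz xbz tyay skpj
Hunk 2: at line 10 remove [arj,fbz,xbz] add [ooh] -> 13 lines: hik owb riqum bljen alj yjwy rdv iqchg jhwnf xap ooh tyay skpj
Hunk 3: at line 7 remove [iqchg] add [mfq,lxfl,svo] -> 15 lines: hik owb riqum bljen alj yjwy rdv mfq lxfl svo jhwnf xap ooh tyay skpj
Hunk 4: at line 9 remove [jhwnf,xap] add [wej] -> 14 lines: hik owb riqum bljen alj yjwy rdv mfq lxfl svo wej ooh tyay skpj
Hunk 5: at line 4 remove [alj,yjwy] add [hhyzy,tgr,lop] -> 15 lines: hik owb riqum bljen hhyzy tgr lop rdv mfq lxfl svo wej ooh tyay skpj
Hunk 6: at line 10 remove [wej] add [ynmym,hry,klw] -> 17 lines: hik owb riqum bljen hhyzy tgr lop rdv mfq lxfl svo ynmym hry klw ooh tyay skpj
Hunk 7: at line 6 remove [lop,rdv,mfq] add [vlu] -> 15 lines: hik owb riqum bljen hhyzy tgr vlu lxfl svo ynmym hry klw ooh tyay skpj
Final line 10: ynmym

Answer: ynmym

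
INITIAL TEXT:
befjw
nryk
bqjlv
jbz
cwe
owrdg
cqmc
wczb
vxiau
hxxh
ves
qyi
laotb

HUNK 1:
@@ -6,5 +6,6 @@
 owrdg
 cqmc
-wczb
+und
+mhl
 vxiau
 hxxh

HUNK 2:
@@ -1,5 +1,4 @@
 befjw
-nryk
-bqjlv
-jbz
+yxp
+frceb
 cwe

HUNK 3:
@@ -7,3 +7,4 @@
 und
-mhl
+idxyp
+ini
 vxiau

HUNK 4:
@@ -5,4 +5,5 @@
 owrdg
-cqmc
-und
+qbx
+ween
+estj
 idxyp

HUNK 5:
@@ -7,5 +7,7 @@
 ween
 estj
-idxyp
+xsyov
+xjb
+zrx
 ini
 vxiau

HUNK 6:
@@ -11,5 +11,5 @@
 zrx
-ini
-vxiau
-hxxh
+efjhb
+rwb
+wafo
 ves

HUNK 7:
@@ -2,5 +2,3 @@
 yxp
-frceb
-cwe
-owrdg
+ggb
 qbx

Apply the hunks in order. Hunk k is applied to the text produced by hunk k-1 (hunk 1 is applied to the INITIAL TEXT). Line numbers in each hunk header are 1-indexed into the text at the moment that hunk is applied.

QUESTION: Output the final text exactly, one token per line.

Answer: befjw
yxp
ggb
qbx
ween
estj
xsyov
xjb
zrx
efjhb
rwb
wafo
ves
qyi
laotb

Derivation:
Hunk 1: at line 6 remove [wczb] add [und,mhl] -> 14 lines: befjw nryk bqjlv jbz cwe owrdg cqmc und mhl vxiau hxxh ves qyi laotb
Hunk 2: at line 1 remove [nryk,bqjlv,jbz] add [yxp,frceb] -> 13 lines: befjw yxp frceb cwe owrdg cqmc und mhl vxiau hxxh ves qyi laotb
Hunk 3: at line 7 remove [mhl] add [idxyp,ini] -> 14 lines: befjw yxp frceb cwe owrdg cqmc und idxyp ini vxiau hxxh ves qyi laotb
Hunk 4: at line 5 remove [cqmc,und] add [qbx,ween,estj] -> 15 lines: befjw yxp frceb cwe owrdg qbx ween estj idxyp ini vxiau hxxh ves qyi laotb
Hunk 5: at line 7 remove [idxyp] add [xsyov,xjb,zrx] -> 17 lines: befjw yxp frceb cwe owrdg qbx ween estj xsyov xjb zrx ini vxiau hxxh ves qyi laotb
Hunk 6: at line 11 remove [ini,vxiau,hxxh] add [efjhb,rwb,wafo] -> 17 lines: befjw yxp frceb cwe owrdg qbx ween estj xsyov xjb zrx efjhb rwb wafo ves qyi laotb
Hunk 7: at line 2 remove [frceb,cwe,owrdg] add [ggb] -> 15 lines: befjw yxp ggb qbx ween estj xsyov xjb zrx efjhb rwb wafo ves qyi laotb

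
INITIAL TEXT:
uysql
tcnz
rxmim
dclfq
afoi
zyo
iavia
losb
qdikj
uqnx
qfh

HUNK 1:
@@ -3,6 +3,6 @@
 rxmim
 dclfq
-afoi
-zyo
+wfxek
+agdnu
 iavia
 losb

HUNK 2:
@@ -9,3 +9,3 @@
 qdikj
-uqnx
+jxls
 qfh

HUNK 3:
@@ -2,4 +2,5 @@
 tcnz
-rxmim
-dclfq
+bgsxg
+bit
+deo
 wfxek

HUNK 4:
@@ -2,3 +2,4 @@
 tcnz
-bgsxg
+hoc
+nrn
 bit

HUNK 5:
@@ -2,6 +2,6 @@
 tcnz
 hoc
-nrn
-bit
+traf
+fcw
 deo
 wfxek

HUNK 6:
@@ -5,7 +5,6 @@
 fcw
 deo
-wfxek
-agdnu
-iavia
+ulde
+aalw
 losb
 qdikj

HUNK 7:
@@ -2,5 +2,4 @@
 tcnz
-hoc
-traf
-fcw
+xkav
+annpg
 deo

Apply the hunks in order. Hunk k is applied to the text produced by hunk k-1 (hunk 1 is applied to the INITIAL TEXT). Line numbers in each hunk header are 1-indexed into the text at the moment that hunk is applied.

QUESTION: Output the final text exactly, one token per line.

Answer: uysql
tcnz
xkav
annpg
deo
ulde
aalw
losb
qdikj
jxls
qfh

Derivation:
Hunk 1: at line 3 remove [afoi,zyo] add [wfxek,agdnu] -> 11 lines: uysql tcnz rxmim dclfq wfxek agdnu iavia losb qdikj uqnx qfh
Hunk 2: at line 9 remove [uqnx] add [jxls] -> 11 lines: uysql tcnz rxmim dclfq wfxek agdnu iavia losb qdikj jxls qfh
Hunk 3: at line 2 remove [rxmim,dclfq] add [bgsxg,bit,deo] -> 12 lines: uysql tcnz bgsxg bit deo wfxek agdnu iavia losb qdikj jxls qfh
Hunk 4: at line 2 remove [bgsxg] add [hoc,nrn] -> 13 lines: uysql tcnz hoc nrn bit deo wfxek agdnu iavia losb qdikj jxls qfh
Hunk 5: at line 2 remove [nrn,bit] add [traf,fcw] -> 13 lines: uysql tcnz hoc traf fcw deo wfxek agdnu iavia losb qdikj jxls qfh
Hunk 6: at line 5 remove [wfxek,agdnu,iavia] add [ulde,aalw] -> 12 lines: uysql tcnz hoc traf fcw deo ulde aalw losb qdikj jxls qfh
Hunk 7: at line 2 remove [hoc,traf,fcw] add [xkav,annpg] -> 11 lines: uysql tcnz xkav annpg deo ulde aalw losb qdikj jxls qfh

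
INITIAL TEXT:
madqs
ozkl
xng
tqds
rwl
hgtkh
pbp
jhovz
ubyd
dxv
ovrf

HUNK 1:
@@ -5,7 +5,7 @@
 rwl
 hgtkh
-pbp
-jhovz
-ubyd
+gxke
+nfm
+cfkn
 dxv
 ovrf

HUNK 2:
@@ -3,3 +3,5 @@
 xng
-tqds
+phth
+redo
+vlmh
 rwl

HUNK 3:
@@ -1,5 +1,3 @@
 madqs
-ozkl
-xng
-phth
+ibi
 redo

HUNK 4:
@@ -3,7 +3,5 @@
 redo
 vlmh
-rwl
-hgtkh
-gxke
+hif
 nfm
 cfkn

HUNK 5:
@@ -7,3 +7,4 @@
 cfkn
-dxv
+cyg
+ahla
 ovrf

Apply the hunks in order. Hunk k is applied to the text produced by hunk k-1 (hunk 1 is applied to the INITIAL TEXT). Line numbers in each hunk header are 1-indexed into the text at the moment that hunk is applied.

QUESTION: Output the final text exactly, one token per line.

Answer: madqs
ibi
redo
vlmh
hif
nfm
cfkn
cyg
ahla
ovrf

Derivation:
Hunk 1: at line 5 remove [pbp,jhovz,ubyd] add [gxke,nfm,cfkn] -> 11 lines: madqs ozkl xng tqds rwl hgtkh gxke nfm cfkn dxv ovrf
Hunk 2: at line 3 remove [tqds] add [phth,redo,vlmh] -> 13 lines: madqs ozkl xng phth redo vlmh rwl hgtkh gxke nfm cfkn dxv ovrf
Hunk 3: at line 1 remove [ozkl,xng,phth] add [ibi] -> 11 lines: madqs ibi redo vlmh rwl hgtkh gxke nfm cfkn dxv ovrf
Hunk 4: at line 3 remove [rwl,hgtkh,gxke] add [hif] -> 9 lines: madqs ibi redo vlmh hif nfm cfkn dxv ovrf
Hunk 5: at line 7 remove [dxv] add [cyg,ahla] -> 10 lines: madqs ibi redo vlmh hif nfm cfkn cyg ahla ovrf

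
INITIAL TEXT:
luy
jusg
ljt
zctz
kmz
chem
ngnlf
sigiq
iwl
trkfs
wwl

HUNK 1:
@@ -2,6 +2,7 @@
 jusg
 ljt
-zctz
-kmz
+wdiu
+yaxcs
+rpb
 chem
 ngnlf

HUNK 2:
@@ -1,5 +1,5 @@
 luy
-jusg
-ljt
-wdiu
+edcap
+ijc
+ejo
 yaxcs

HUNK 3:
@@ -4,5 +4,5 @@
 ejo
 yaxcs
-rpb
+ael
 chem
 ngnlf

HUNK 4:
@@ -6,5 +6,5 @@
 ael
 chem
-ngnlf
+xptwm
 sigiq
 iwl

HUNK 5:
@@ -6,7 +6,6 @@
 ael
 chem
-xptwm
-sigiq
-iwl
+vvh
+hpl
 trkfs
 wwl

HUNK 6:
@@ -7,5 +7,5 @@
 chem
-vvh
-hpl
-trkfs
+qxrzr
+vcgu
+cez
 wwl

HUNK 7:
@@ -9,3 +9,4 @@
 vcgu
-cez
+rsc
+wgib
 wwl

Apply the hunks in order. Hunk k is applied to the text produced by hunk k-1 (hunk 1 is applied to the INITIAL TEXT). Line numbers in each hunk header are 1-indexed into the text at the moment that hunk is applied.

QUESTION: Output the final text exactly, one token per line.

Hunk 1: at line 2 remove [zctz,kmz] add [wdiu,yaxcs,rpb] -> 12 lines: luy jusg ljt wdiu yaxcs rpb chem ngnlf sigiq iwl trkfs wwl
Hunk 2: at line 1 remove [jusg,ljt,wdiu] add [edcap,ijc,ejo] -> 12 lines: luy edcap ijc ejo yaxcs rpb chem ngnlf sigiq iwl trkfs wwl
Hunk 3: at line 4 remove [rpb] add [ael] -> 12 lines: luy edcap ijc ejo yaxcs ael chem ngnlf sigiq iwl trkfs wwl
Hunk 4: at line 6 remove [ngnlf] add [xptwm] -> 12 lines: luy edcap ijc ejo yaxcs ael chem xptwm sigiq iwl trkfs wwl
Hunk 5: at line 6 remove [xptwm,sigiq,iwl] add [vvh,hpl] -> 11 lines: luy edcap ijc ejo yaxcs ael chem vvh hpl trkfs wwl
Hunk 6: at line 7 remove [vvh,hpl,trkfs] add [qxrzr,vcgu,cez] -> 11 lines: luy edcap ijc ejo yaxcs ael chem qxrzr vcgu cez wwl
Hunk 7: at line 9 remove [cez] add [rsc,wgib] -> 12 lines: luy edcap ijc ejo yaxcs ael chem qxrzr vcgu rsc wgib wwl

Answer: luy
edcap
ijc
ejo
yaxcs
ael
chem
qxrzr
vcgu
rsc
wgib
wwl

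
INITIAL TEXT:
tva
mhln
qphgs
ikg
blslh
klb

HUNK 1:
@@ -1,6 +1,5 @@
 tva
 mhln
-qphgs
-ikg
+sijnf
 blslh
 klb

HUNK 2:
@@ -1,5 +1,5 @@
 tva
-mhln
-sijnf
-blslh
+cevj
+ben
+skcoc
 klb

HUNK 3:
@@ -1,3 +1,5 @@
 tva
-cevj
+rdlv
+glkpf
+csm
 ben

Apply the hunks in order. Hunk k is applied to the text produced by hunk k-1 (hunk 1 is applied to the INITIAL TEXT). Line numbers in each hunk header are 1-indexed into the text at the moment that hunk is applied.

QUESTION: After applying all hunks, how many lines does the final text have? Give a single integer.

Hunk 1: at line 1 remove [qphgs,ikg] add [sijnf] -> 5 lines: tva mhln sijnf blslh klb
Hunk 2: at line 1 remove [mhln,sijnf,blslh] add [cevj,ben,skcoc] -> 5 lines: tva cevj ben skcoc klb
Hunk 3: at line 1 remove [cevj] add [rdlv,glkpf,csm] -> 7 lines: tva rdlv glkpf csm ben skcoc klb
Final line count: 7

Answer: 7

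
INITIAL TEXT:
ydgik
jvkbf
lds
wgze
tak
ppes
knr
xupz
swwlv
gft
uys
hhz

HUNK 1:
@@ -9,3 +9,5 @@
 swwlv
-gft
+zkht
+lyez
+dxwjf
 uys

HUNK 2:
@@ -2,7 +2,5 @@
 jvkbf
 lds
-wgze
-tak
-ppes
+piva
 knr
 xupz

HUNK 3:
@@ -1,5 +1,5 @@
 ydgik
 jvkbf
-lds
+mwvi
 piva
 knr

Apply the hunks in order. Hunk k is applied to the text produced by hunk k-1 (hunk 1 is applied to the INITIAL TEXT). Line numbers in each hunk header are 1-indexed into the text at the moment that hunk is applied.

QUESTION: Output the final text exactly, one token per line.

Hunk 1: at line 9 remove [gft] add [zkht,lyez,dxwjf] -> 14 lines: ydgik jvkbf lds wgze tak ppes knr xupz swwlv zkht lyez dxwjf uys hhz
Hunk 2: at line 2 remove [wgze,tak,ppes] add [piva] -> 12 lines: ydgik jvkbf lds piva knr xupz swwlv zkht lyez dxwjf uys hhz
Hunk 3: at line 1 remove [lds] add [mwvi] -> 12 lines: ydgik jvkbf mwvi piva knr xupz swwlv zkht lyez dxwjf uys hhz

Answer: ydgik
jvkbf
mwvi
piva
knr
xupz
swwlv
zkht
lyez
dxwjf
uys
hhz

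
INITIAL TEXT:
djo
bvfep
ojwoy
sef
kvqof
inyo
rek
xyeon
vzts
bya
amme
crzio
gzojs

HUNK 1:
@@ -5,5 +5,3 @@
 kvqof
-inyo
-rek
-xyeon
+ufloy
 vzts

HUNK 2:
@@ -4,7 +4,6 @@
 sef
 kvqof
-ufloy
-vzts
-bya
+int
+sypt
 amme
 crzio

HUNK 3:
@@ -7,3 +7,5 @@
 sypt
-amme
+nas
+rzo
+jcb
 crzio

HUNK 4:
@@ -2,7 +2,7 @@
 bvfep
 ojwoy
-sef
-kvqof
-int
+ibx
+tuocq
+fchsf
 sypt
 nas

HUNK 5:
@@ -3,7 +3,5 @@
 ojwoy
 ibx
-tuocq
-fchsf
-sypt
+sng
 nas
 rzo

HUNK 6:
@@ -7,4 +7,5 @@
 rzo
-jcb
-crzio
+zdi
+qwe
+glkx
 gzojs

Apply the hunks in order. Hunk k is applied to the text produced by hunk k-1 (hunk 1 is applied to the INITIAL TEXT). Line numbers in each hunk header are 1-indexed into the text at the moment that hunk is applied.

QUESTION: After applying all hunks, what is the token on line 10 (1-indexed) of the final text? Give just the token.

Hunk 1: at line 5 remove [inyo,rek,xyeon] add [ufloy] -> 11 lines: djo bvfep ojwoy sef kvqof ufloy vzts bya amme crzio gzojs
Hunk 2: at line 4 remove [ufloy,vzts,bya] add [int,sypt] -> 10 lines: djo bvfep ojwoy sef kvqof int sypt amme crzio gzojs
Hunk 3: at line 7 remove [amme] add [nas,rzo,jcb] -> 12 lines: djo bvfep ojwoy sef kvqof int sypt nas rzo jcb crzio gzojs
Hunk 4: at line 2 remove [sef,kvqof,int] add [ibx,tuocq,fchsf] -> 12 lines: djo bvfep ojwoy ibx tuocq fchsf sypt nas rzo jcb crzio gzojs
Hunk 5: at line 3 remove [tuocq,fchsf,sypt] add [sng] -> 10 lines: djo bvfep ojwoy ibx sng nas rzo jcb crzio gzojs
Hunk 6: at line 7 remove [jcb,crzio] add [zdi,qwe,glkx] -> 11 lines: djo bvfep ojwoy ibx sng nas rzo zdi qwe glkx gzojs
Final line 10: glkx

Answer: glkx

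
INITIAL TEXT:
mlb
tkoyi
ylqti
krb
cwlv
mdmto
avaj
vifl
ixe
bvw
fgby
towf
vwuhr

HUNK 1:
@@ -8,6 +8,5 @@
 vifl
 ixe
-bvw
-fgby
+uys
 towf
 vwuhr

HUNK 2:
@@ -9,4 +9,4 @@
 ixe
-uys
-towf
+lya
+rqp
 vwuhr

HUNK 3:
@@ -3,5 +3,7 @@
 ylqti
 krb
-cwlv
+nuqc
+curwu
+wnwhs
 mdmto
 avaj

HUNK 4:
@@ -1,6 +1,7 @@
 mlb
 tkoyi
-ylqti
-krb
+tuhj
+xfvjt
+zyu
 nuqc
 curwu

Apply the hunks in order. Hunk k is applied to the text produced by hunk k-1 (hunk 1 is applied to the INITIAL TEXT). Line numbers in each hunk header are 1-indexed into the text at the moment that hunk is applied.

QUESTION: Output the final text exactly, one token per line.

Hunk 1: at line 8 remove [bvw,fgby] add [uys] -> 12 lines: mlb tkoyi ylqti krb cwlv mdmto avaj vifl ixe uys towf vwuhr
Hunk 2: at line 9 remove [uys,towf] add [lya,rqp] -> 12 lines: mlb tkoyi ylqti krb cwlv mdmto avaj vifl ixe lya rqp vwuhr
Hunk 3: at line 3 remove [cwlv] add [nuqc,curwu,wnwhs] -> 14 lines: mlb tkoyi ylqti krb nuqc curwu wnwhs mdmto avaj vifl ixe lya rqp vwuhr
Hunk 4: at line 1 remove [ylqti,krb] add [tuhj,xfvjt,zyu] -> 15 lines: mlb tkoyi tuhj xfvjt zyu nuqc curwu wnwhs mdmto avaj vifl ixe lya rqp vwuhr

Answer: mlb
tkoyi
tuhj
xfvjt
zyu
nuqc
curwu
wnwhs
mdmto
avaj
vifl
ixe
lya
rqp
vwuhr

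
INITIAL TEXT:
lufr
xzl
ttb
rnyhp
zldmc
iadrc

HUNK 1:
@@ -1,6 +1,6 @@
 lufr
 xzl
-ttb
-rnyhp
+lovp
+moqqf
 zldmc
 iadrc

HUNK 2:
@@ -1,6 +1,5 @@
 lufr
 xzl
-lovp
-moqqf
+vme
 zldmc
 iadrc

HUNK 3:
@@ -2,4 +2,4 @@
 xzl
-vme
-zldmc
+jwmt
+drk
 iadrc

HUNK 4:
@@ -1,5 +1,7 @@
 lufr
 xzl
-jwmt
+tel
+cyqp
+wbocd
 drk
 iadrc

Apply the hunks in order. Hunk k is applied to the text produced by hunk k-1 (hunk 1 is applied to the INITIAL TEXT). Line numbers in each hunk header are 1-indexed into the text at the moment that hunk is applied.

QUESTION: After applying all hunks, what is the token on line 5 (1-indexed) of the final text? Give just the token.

Hunk 1: at line 1 remove [ttb,rnyhp] add [lovp,moqqf] -> 6 lines: lufr xzl lovp moqqf zldmc iadrc
Hunk 2: at line 1 remove [lovp,moqqf] add [vme] -> 5 lines: lufr xzl vme zldmc iadrc
Hunk 3: at line 2 remove [vme,zldmc] add [jwmt,drk] -> 5 lines: lufr xzl jwmt drk iadrc
Hunk 4: at line 1 remove [jwmt] add [tel,cyqp,wbocd] -> 7 lines: lufr xzl tel cyqp wbocd drk iadrc
Final line 5: wbocd

Answer: wbocd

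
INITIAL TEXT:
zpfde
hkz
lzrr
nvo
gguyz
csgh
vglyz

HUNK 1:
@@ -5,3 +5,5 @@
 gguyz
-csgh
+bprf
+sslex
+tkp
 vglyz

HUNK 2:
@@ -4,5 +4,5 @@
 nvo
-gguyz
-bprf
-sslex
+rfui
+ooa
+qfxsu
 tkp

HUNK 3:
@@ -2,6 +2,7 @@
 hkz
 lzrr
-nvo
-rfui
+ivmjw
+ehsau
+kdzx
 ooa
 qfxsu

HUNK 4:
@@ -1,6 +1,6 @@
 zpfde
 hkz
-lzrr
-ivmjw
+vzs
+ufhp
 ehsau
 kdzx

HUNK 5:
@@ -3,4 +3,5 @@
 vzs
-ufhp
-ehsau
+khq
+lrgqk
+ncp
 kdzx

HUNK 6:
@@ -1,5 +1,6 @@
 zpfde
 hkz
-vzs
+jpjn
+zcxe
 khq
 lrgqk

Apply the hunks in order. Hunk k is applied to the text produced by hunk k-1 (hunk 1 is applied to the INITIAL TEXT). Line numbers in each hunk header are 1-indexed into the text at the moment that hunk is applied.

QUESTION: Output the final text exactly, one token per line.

Answer: zpfde
hkz
jpjn
zcxe
khq
lrgqk
ncp
kdzx
ooa
qfxsu
tkp
vglyz

Derivation:
Hunk 1: at line 5 remove [csgh] add [bprf,sslex,tkp] -> 9 lines: zpfde hkz lzrr nvo gguyz bprf sslex tkp vglyz
Hunk 2: at line 4 remove [gguyz,bprf,sslex] add [rfui,ooa,qfxsu] -> 9 lines: zpfde hkz lzrr nvo rfui ooa qfxsu tkp vglyz
Hunk 3: at line 2 remove [nvo,rfui] add [ivmjw,ehsau,kdzx] -> 10 lines: zpfde hkz lzrr ivmjw ehsau kdzx ooa qfxsu tkp vglyz
Hunk 4: at line 1 remove [lzrr,ivmjw] add [vzs,ufhp] -> 10 lines: zpfde hkz vzs ufhp ehsau kdzx ooa qfxsu tkp vglyz
Hunk 5: at line 3 remove [ufhp,ehsau] add [khq,lrgqk,ncp] -> 11 lines: zpfde hkz vzs khq lrgqk ncp kdzx ooa qfxsu tkp vglyz
Hunk 6: at line 1 remove [vzs] add [jpjn,zcxe] -> 12 lines: zpfde hkz jpjn zcxe khq lrgqk ncp kdzx ooa qfxsu tkp vglyz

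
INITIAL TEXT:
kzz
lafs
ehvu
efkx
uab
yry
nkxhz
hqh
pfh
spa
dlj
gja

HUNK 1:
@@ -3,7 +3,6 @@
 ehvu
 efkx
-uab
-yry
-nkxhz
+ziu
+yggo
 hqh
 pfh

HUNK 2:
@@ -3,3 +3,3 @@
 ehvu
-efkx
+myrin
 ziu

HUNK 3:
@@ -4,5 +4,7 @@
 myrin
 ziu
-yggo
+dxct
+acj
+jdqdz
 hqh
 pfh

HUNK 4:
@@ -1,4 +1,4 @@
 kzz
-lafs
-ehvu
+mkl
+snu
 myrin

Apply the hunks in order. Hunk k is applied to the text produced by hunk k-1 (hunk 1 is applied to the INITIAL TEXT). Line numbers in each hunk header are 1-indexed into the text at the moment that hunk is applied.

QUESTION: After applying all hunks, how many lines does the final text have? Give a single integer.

Hunk 1: at line 3 remove [uab,yry,nkxhz] add [ziu,yggo] -> 11 lines: kzz lafs ehvu efkx ziu yggo hqh pfh spa dlj gja
Hunk 2: at line 3 remove [efkx] add [myrin] -> 11 lines: kzz lafs ehvu myrin ziu yggo hqh pfh spa dlj gja
Hunk 3: at line 4 remove [yggo] add [dxct,acj,jdqdz] -> 13 lines: kzz lafs ehvu myrin ziu dxct acj jdqdz hqh pfh spa dlj gja
Hunk 4: at line 1 remove [lafs,ehvu] add [mkl,snu] -> 13 lines: kzz mkl snu myrin ziu dxct acj jdqdz hqh pfh spa dlj gja
Final line count: 13

Answer: 13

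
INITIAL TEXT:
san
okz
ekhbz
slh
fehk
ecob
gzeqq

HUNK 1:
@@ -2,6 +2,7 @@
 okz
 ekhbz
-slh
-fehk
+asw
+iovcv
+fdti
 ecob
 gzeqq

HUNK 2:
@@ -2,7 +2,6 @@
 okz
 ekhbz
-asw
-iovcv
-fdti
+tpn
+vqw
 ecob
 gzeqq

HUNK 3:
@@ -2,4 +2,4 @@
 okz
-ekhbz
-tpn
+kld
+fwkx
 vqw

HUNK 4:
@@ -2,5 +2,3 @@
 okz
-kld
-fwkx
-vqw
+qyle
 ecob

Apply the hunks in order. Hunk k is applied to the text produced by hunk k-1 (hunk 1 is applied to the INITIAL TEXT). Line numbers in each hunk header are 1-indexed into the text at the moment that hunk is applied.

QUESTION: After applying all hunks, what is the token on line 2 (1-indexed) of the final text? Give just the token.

Hunk 1: at line 2 remove [slh,fehk] add [asw,iovcv,fdti] -> 8 lines: san okz ekhbz asw iovcv fdti ecob gzeqq
Hunk 2: at line 2 remove [asw,iovcv,fdti] add [tpn,vqw] -> 7 lines: san okz ekhbz tpn vqw ecob gzeqq
Hunk 3: at line 2 remove [ekhbz,tpn] add [kld,fwkx] -> 7 lines: san okz kld fwkx vqw ecob gzeqq
Hunk 4: at line 2 remove [kld,fwkx,vqw] add [qyle] -> 5 lines: san okz qyle ecob gzeqq
Final line 2: okz

Answer: okz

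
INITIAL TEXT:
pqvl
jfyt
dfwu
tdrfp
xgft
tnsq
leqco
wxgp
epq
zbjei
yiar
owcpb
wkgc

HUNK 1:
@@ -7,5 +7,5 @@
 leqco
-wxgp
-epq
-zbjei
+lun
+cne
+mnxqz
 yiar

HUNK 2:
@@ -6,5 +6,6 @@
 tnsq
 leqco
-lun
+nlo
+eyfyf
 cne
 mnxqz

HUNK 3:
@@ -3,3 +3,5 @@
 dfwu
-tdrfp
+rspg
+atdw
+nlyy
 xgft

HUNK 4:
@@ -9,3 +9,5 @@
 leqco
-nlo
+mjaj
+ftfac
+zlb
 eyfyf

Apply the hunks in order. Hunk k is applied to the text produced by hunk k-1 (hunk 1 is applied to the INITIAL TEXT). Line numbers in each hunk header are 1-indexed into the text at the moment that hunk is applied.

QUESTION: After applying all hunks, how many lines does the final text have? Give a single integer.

Hunk 1: at line 7 remove [wxgp,epq,zbjei] add [lun,cne,mnxqz] -> 13 lines: pqvl jfyt dfwu tdrfp xgft tnsq leqco lun cne mnxqz yiar owcpb wkgc
Hunk 2: at line 6 remove [lun] add [nlo,eyfyf] -> 14 lines: pqvl jfyt dfwu tdrfp xgft tnsq leqco nlo eyfyf cne mnxqz yiar owcpb wkgc
Hunk 3: at line 3 remove [tdrfp] add [rspg,atdw,nlyy] -> 16 lines: pqvl jfyt dfwu rspg atdw nlyy xgft tnsq leqco nlo eyfyf cne mnxqz yiar owcpb wkgc
Hunk 4: at line 9 remove [nlo] add [mjaj,ftfac,zlb] -> 18 lines: pqvl jfyt dfwu rspg atdw nlyy xgft tnsq leqco mjaj ftfac zlb eyfyf cne mnxqz yiar owcpb wkgc
Final line count: 18

Answer: 18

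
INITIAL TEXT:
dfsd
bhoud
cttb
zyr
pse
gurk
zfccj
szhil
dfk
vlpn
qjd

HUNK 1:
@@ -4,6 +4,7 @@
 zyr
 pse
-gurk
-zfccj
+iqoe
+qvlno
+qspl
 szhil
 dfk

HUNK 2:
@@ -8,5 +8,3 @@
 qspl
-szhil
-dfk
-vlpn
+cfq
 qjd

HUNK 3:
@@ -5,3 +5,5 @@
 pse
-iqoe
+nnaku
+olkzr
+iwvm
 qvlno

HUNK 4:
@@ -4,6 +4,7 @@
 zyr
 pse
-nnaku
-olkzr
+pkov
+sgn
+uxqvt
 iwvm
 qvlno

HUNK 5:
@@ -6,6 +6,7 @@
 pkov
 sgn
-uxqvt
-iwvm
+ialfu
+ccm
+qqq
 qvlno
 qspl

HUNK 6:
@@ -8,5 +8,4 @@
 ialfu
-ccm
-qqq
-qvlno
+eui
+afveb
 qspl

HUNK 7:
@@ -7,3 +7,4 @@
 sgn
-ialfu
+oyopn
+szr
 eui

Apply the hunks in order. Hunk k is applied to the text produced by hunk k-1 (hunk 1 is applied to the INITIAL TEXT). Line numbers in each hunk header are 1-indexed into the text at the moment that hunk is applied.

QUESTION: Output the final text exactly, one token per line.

Answer: dfsd
bhoud
cttb
zyr
pse
pkov
sgn
oyopn
szr
eui
afveb
qspl
cfq
qjd

Derivation:
Hunk 1: at line 4 remove [gurk,zfccj] add [iqoe,qvlno,qspl] -> 12 lines: dfsd bhoud cttb zyr pse iqoe qvlno qspl szhil dfk vlpn qjd
Hunk 2: at line 8 remove [szhil,dfk,vlpn] add [cfq] -> 10 lines: dfsd bhoud cttb zyr pse iqoe qvlno qspl cfq qjd
Hunk 3: at line 5 remove [iqoe] add [nnaku,olkzr,iwvm] -> 12 lines: dfsd bhoud cttb zyr pse nnaku olkzr iwvm qvlno qspl cfq qjd
Hunk 4: at line 4 remove [nnaku,olkzr] add [pkov,sgn,uxqvt] -> 13 lines: dfsd bhoud cttb zyr pse pkov sgn uxqvt iwvm qvlno qspl cfq qjd
Hunk 5: at line 6 remove [uxqvt,iwvm] add [ialfu,ccm,qqq] -> 14 lines: dfsd bhoud cttb zyr pse pkov sgn ialfu ccm qqq qvlno qspl cfq qjd
Hunk 6: at line 8 remove [ccm,qqq,qvlno] add [eui,afveb] -> 13 lines: dfsd bhoud cttb zyr pse pkov sgn ialfu eui afveb qspl cfq qjd
Hunk 7: at line 7 remove [ialfu] add [oyopn,szr] -> 14 lines: dfsd bhoud cttb zyr pse pkov sgn oyopn szr eui afveb qspl cfq qjd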